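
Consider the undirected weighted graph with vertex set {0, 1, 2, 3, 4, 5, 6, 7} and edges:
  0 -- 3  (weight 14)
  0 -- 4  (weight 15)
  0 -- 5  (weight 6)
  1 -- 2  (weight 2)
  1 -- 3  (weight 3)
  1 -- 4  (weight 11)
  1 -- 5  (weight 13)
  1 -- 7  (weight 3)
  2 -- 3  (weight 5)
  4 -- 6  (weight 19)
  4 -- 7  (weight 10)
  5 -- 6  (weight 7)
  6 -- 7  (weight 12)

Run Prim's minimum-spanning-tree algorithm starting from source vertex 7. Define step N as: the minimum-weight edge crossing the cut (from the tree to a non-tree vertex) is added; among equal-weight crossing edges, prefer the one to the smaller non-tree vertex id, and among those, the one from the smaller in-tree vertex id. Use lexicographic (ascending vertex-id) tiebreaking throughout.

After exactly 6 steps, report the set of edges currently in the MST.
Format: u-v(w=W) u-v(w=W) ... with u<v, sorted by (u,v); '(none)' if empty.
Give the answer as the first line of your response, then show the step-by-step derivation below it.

1-2(w=2) 1-3(w=3) 1-7(w=3) 4-7(w=10) 5-6(w=7) 6-7(w=12)

step 1: add edge 1-7 (w=3); MST = {1-7(w=3)}
step 2: add edge 1-2 (w=2); MST = {1-2(w=2) 1-7(w=3)}
step 3: add edge 1-3 (w=3); MST = {1-2(w=2) 1-3(w=3) 1-7(w=3)}
step 4: add edge 4-7 (w=10); MST = {1-2(w=2) 1-3(w=3) 1-7(w=3) 4-7(w=10)}
step 5: add edge 6-7 (w=12); MST = {1-2(w=2) 1-3(w=3) 1-7(w=3) 4-7(w=10) 6-7(w=12)}
step 6: add edge 5-6 (w=7); MST = {1-2(w=2) 1-3(w=3) 1-7(w=3) 4-7(w=10) 5-6(w=7) 6-7(w=12)}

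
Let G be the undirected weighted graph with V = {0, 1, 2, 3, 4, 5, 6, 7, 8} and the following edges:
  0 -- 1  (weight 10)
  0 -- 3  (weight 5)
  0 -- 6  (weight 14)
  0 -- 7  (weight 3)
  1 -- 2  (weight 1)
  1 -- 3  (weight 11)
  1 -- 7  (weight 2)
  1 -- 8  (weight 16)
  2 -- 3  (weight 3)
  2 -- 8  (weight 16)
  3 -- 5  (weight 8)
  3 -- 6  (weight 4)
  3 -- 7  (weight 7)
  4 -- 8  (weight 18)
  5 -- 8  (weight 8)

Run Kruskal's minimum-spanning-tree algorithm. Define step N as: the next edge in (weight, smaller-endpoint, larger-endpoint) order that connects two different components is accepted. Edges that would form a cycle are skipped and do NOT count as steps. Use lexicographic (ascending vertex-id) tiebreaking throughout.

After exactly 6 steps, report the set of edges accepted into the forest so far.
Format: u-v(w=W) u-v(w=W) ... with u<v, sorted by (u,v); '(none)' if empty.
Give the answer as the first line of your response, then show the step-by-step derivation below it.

0-7(w=3) 1-2(w=1) 1-7(w=2) 2-3(w=3) 3-5(w=8) 3-6(w=4)

step 1: add edge 1-2 (w=1); MST = {1-2(w=1)}
step 2: add edge 1-7 (w=2); MST = {1-2(w=1) 1-7(w=2)}
step 3: add edge 0-7 (w=3); MST = {0-7(w=3) 1-2(w=1) 1-7(w=2)}
step 4: add edge 2-3 (w=3); MST = {0-7(w=3) 1-2(w=1) 1-7(w=2) 2-3(w=3)}
step 5: add edge 3-6 (w=4); MST = {0-7(w=3) 1-2(w=1) 1-7(w=2) 2-3(w=3) 3-6(w=4)}
step 6: add edge 3-5 (w=8); MST = {0-7(w=3) 1-2(w=1) 1-7(w=2) 2-3(w=3) 3-5(w=8) 3-6(w=4)}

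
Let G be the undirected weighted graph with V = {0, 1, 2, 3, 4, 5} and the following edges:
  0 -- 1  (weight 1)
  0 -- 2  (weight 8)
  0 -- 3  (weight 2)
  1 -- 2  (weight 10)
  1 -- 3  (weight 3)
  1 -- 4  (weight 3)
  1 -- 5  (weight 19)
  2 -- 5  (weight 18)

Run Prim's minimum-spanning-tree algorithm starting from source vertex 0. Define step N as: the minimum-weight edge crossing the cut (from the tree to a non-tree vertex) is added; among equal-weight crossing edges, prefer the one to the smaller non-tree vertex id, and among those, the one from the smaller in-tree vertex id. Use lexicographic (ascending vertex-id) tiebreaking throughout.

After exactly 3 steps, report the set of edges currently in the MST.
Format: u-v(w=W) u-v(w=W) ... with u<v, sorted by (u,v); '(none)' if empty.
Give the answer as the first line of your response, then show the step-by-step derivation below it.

0-1(w=1) 0-3(w=2) 1-4(w=3)

step 1: add edge 0-1 (w=1); MST = {0-1(w=1)}
step 2: add edge 0-3 (w=2); MST = {0-1(w=1) 0-3(w=2)}
step 3: add edge 1-4 (w=3); MST = {0-1(w=1) 0-3(w=2) 1-4(w=3)}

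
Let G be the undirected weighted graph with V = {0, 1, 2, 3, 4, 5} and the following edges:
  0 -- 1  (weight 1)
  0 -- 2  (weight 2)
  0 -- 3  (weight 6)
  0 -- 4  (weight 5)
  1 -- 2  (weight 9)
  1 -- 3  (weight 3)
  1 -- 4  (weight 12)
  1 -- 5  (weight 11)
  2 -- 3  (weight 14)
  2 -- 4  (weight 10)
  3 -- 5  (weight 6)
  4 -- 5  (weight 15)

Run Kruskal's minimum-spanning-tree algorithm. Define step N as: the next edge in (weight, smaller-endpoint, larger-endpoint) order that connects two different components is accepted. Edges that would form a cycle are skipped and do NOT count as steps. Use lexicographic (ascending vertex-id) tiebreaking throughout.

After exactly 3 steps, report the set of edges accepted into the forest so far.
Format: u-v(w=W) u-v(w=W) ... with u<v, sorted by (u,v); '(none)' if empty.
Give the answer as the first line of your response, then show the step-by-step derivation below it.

0-1(w=1) 0-2(w=2) 1-3(w=3)

step 1: add edge 0-1 (w=1); MST = {0-1(w=1)}
step 2: add edge 0-2 (w=2); MST = {0-1(w=1) 0-2(w=2)}
step 3: add edge 1-3 (w=3); MST = {0-1(w=1) 0-2(w=2) 1-3(w=3)}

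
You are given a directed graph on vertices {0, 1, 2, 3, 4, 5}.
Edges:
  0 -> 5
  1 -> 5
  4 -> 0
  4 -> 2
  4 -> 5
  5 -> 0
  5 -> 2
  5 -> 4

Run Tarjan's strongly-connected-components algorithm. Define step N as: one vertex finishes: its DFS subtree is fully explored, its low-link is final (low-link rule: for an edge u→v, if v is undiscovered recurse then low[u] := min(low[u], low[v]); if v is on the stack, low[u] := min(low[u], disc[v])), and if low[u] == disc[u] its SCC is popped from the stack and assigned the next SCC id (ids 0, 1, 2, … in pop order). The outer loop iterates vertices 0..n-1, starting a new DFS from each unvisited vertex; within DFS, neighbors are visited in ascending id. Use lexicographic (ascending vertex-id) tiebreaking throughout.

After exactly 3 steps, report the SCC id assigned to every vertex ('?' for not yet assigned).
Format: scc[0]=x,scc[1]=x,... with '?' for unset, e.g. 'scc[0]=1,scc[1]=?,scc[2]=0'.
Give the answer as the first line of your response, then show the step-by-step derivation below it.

scc[0]=?,scc[1]=?,scc[2]=0,scc[3]=?,scc[4]=?,scc[5]=?

step 1: low=(low[0]=0,low[1]=?,low[2]=2,low[3]=?,low[4]=?,low[5]=0); scc=(scc[0]=?,scc[1]=?,scc[2]=0,scc[3]=?,scc[4]=?,scc[5]=?)
step 2: low=(low[0]=0,low[1]=?,low[2]=2,low[3]=?,low[4]=0,low[5]=0); scc=(scc[0]=?,scc[1]=?,scc[2]=0,scc[3]=?,scc[4]=?,scc[5]=?)
step 3: low=(low[0]=0,low[1]=?,low[2]=2,low[3]=?,low[4]=0,low[5]=0); scc=(scc[0]=?,scc[1]=?,scc[2]=0,scc[3]=?,scc[4]=?,scc[5]=?)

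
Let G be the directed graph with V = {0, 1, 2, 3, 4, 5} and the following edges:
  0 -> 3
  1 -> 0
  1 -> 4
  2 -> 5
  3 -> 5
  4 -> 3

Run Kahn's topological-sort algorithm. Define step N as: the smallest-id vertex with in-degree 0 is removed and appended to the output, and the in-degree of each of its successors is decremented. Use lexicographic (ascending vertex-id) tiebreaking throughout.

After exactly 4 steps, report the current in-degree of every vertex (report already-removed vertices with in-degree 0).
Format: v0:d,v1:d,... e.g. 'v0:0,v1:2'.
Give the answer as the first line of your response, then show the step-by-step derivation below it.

v0:0,v1:0,v2:0,v3:0,v4:0,v5:1

step 1: output 1; order=[1]; indeg=(0,0,0,2,0,2)
step 2: output 0; order=[1,0]; indeg=(0,0,0,1,0,2)
step 3: output 2; order=[1,0,2]; indeg=(0,0,0,1,0,1)
step 4: output 4; order=[1,0,2,4]; indeg=(0,0,0,0,0,1)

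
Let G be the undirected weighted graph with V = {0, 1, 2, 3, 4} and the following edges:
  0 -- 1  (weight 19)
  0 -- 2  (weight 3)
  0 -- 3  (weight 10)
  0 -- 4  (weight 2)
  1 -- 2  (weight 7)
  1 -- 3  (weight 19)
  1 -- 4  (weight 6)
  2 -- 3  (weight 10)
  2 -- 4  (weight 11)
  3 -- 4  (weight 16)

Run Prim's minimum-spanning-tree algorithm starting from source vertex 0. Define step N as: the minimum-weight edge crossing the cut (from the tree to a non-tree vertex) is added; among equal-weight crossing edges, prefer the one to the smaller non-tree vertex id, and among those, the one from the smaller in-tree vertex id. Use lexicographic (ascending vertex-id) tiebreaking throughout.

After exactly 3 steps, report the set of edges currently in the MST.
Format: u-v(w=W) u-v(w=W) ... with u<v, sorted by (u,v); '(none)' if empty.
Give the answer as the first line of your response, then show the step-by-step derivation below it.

0-2(w=3) 0-4(w=2) 1-4(w=6)

step 1: add edge 0-4 (w=2); MST = {0-4(w=2)}
step 2: add edge 0-2 (w=3); MST = {0-2(w=3) 0-4(w=2)}
step 3: add edge 1-4 (w=6); MST = {0-2(w=3) 0-4(w=2) 1-4(w=6)}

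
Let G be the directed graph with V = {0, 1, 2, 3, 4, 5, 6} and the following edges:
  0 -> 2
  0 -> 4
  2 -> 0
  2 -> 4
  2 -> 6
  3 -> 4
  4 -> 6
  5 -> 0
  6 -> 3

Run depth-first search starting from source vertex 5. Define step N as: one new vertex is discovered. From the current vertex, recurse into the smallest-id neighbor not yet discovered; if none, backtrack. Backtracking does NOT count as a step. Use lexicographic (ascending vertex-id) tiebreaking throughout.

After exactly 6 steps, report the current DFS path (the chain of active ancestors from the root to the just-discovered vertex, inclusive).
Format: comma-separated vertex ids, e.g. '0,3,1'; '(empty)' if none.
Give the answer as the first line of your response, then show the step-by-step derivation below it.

5,0,2,4,6,3

step 1: discover 5; path=5; order=5
step 2: discover 0; path=5>0; order=5,0
step 3: discover 2; path=5>0>2; order=5,0,2
step 4: discover 4; path=5>0>2>4; order=5,0,2,4
step 5: discover 6; path=5>0>2>4>6; order=5,0,2,4,6
step 6: discover 3; path=5>0>2>4>6>3; order=5,0,2,4,6,3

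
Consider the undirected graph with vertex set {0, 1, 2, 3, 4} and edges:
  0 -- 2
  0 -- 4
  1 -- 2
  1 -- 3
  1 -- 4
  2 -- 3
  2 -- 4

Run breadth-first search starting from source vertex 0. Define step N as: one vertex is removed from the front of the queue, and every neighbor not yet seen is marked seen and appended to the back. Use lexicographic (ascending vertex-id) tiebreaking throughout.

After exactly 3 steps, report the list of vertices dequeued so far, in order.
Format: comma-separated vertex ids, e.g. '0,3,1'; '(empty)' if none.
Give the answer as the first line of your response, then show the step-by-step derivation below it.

0,2,4

step 1: dequeue 0; queue=[2,4]; order=0
step 2: dequeue 2; queue=[4,1,3]; order=0,2
step 3: dequeue 4; queue=[1,3]; order=0,2,4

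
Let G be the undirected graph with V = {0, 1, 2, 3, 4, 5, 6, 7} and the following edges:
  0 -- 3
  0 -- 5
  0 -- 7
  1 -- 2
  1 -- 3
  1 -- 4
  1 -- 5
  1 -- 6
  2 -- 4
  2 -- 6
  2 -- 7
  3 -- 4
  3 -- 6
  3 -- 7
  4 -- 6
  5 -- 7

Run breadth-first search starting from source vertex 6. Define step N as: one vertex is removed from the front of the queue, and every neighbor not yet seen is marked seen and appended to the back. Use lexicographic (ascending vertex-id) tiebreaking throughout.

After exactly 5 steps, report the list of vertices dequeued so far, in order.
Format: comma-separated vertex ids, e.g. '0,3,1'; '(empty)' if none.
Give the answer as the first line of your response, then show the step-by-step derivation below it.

6,1,2,3,4

step 1: dequeue 6; queue=[1,2,3,4]; order=6
step 2: dequeue 1; queue=[2,3,4,5]; order=6,1
step 3: dequeue 2; queue=[3,4,5,7]; order=6,1,2
step 4: dequeue 3; queue=[4,5,7,0]; order=6,1,2,3
step 5: dequeue 4; queue=[5,7,0]; order=6,1,2,3,4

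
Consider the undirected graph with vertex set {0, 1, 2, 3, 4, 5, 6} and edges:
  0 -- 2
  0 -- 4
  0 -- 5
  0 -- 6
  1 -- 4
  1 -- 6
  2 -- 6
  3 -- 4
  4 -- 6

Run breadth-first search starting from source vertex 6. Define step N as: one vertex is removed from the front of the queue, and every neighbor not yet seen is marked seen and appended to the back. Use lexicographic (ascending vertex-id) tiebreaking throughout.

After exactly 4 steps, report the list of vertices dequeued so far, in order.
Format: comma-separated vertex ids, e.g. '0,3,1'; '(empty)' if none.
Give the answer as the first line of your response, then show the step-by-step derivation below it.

6,0,1,2

step 1: dequeue 6; queue=[0,1,2,4]; order=6
step 2: dequeue 0; queue=[1,2,4,5]; order=6,0
step 3: dequeue 1; queue=[2,4,5]; order=6,0,1
step 4: dequeue 2; queue=[4,5]; order=6,0,1,2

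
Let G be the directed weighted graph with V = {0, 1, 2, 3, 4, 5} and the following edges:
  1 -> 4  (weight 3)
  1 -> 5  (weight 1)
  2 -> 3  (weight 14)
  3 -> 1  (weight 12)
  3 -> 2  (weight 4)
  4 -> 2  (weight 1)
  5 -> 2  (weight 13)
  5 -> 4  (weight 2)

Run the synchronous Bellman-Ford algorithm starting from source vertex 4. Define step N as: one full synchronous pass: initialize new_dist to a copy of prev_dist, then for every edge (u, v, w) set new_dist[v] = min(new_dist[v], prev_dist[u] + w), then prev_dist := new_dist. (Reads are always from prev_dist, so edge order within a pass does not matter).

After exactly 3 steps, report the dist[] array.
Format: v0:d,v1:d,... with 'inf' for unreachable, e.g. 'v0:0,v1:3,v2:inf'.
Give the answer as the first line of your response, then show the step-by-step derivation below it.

v0:inf,v1:27,v2:1,v3:15,v4:0,v5:inf

step 1: dist = v0:inf,v1:inf,v2:1,v3:inf,v4:0,v5:inf
step 2: dist = v0:inf,v1:inf,v2:1,v3:15,v4:0,v5:inf
step 3: dist = v0:inf,v1:27,v2:1,v3:15,v4:0,v5:inf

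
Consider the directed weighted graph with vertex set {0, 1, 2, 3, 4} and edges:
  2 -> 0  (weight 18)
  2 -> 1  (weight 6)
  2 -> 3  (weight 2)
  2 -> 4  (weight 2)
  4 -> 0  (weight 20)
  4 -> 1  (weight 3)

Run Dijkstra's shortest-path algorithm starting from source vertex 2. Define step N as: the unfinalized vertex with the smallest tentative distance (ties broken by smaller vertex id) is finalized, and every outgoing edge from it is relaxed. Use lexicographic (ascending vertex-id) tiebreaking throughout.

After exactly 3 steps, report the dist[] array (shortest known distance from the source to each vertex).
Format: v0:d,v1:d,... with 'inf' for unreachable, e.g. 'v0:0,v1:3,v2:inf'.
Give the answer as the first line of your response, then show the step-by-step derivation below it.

v0:18,v1:5,v2:0,v3:2,v4:2

step 1: dist = v0:18,v1:6,v2:0,v3:2,v4:2
step 2: dist = v0:18,v1:6,v2:0,v3:2,v4:2
step 3: dist = v0:18,v1:5,v2:0,v3:2,v4:2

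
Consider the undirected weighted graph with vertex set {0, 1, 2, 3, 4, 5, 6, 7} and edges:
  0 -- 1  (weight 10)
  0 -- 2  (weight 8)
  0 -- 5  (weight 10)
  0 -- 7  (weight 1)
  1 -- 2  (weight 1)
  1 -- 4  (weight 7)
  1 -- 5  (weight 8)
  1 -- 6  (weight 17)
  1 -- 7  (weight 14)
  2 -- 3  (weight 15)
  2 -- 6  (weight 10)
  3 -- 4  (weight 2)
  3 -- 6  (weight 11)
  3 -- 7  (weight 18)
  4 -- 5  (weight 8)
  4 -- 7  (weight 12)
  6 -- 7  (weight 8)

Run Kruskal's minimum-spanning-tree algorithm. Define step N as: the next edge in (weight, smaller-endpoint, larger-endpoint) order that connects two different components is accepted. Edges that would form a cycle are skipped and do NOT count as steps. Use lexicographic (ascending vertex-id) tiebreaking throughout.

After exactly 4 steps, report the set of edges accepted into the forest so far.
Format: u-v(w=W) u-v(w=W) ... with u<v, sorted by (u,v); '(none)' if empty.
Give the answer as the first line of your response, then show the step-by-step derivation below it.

0-7(w=1) 1-2(w=1) 1-4(w=7) 3-4(w=2)

step 1: add edge 0-7 (w=1); MST = {0-7(w=1)}
step 2: add edge 1-2 (w=1); MST = {0-7(w=1) 1-2(w=1)}
step 3: add edge 3-4 (w=2); MST = {0-7(w=1) 1-2(w=1) 3-4(w=2)}
step 4: add edge 1-4 (w=7); MST = {0-7(w=1) 1-2(w=1) 1-4(w=7) 3-4(w=2)}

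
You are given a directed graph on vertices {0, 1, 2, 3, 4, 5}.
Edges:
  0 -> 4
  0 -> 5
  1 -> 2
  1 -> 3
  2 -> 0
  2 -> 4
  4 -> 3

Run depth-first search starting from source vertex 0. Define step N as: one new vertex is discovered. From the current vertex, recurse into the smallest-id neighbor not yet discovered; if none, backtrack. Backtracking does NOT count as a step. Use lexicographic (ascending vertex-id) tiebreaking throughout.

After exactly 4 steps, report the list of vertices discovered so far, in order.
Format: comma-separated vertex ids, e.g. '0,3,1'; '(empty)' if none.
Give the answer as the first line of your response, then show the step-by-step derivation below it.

0,4,3,5

step 1: discover 0; path=0; order=0
step 2: discover 4; path=0>4; order=0,4
step 3: discover 3; path=0>4>3; order=0,4,3
step 4: discover 5; path=0>5; order=0,4,3,5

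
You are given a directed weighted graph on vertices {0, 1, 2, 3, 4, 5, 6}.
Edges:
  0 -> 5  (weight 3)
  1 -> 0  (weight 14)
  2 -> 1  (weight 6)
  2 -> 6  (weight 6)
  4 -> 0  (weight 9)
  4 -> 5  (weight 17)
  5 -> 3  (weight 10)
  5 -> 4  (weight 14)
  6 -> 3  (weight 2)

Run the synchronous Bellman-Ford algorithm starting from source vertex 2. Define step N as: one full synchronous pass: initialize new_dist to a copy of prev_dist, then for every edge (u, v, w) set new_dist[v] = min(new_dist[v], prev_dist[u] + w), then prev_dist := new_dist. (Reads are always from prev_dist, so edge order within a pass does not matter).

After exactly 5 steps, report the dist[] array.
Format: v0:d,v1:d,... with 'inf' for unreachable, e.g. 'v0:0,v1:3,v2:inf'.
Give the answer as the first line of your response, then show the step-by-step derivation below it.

v0:20,v1:6,v2:0,v3:8,v4:37,v5:23,v6:6

step 1: dist = v0:inf,v1:6,v2:0,v3:inf,v4:inf,v5:inf,v6:6
step 2: dist = v0:20,v1:6,v2:0,v3:8,v4:inf,v5:inf,v6:6
step 3: dist = v0:20,v1:6,v2:0,v3:8,v4:inf,v5:23,v6:6
step 4: dist = v0:20,v1:6,v2:0,v3:8,v4:37,v5:23,v6:6
step 5: dist = v0:20,v1:6,v2:0,v3:8,v4:37,v5:23,v6:6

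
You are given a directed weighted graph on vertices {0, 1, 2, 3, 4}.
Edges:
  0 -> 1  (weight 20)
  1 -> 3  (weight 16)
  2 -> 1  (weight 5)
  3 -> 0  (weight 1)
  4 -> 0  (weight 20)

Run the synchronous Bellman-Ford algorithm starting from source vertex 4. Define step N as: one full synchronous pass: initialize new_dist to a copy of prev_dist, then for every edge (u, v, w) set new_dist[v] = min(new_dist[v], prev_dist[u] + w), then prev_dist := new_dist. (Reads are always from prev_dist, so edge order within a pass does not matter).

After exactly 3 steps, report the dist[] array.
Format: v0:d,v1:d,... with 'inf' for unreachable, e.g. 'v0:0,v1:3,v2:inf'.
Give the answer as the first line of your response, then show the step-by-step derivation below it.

v0:20,v1:40,v2:inf,v3:56,v4:0

step 1: dist = v0:20,v1:inf,v2:inf,v3:inf,v4:0
step 2: dist = v0:20,v1:40,v2:inf,v3:inf,v4:0
step 3: dist = v0:20,v1:40,v2:inf,v3:56,v4:0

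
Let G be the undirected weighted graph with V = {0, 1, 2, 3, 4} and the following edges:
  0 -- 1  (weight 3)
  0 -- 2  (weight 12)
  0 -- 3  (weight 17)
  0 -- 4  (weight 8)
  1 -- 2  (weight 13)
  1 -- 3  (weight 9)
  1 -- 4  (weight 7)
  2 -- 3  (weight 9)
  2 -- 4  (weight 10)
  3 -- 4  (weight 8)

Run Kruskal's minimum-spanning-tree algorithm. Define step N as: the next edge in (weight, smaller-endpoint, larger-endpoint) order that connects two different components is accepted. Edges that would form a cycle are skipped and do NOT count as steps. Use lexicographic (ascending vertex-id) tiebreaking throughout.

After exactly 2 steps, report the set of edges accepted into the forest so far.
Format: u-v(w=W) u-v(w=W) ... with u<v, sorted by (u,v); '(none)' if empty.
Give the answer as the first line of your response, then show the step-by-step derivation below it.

0-1(w=3) 1-4(w=7)

step 1: add edge 0-1 (w=3); MST = {0-1(w=3)}
step 2: add edge 1-4 (w=7); MST = {0-1(w=3) 1-4(w=7)}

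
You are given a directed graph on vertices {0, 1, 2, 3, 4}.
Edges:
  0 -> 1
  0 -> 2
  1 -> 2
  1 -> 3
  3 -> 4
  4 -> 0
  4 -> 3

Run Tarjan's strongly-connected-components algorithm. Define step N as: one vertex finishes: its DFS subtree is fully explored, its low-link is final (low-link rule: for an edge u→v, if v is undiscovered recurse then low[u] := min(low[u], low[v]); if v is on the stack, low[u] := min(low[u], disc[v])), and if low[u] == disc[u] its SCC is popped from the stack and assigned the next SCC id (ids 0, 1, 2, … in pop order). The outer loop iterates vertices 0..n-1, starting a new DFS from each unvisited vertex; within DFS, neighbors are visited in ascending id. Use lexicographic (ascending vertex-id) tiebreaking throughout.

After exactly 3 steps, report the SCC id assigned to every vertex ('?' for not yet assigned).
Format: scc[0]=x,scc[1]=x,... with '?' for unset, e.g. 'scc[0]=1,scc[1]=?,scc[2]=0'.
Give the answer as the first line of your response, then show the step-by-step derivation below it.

scc[0]=?,scc[1]=?,scc[2]=0,scc[3]=?,scc[4]=?

step 1: low=(low[0]=0,low[1]=1,low[2]=2,low[3]=?,low[4]=?); scc=(scc[0]=?,scc[1]=?,scc[2]=0,scc[3]=?,scc[4]=?)
step 2: low=(low[0]=0,low[1]=1,low[2]=2,low[3]=3,low[4]=0); scc=(scc[0]=?,scc[1]=?,scc[2]=0,scc[3]=?,scc[4]=?)
step 3: low=(low[0]=0,low[1]=1,low[2]=2,low[3]=0,low[4]=0); scc=(scc[0]=?,scc[1]=?,scc[2]=0,scc[3]=?,scc[4]=?)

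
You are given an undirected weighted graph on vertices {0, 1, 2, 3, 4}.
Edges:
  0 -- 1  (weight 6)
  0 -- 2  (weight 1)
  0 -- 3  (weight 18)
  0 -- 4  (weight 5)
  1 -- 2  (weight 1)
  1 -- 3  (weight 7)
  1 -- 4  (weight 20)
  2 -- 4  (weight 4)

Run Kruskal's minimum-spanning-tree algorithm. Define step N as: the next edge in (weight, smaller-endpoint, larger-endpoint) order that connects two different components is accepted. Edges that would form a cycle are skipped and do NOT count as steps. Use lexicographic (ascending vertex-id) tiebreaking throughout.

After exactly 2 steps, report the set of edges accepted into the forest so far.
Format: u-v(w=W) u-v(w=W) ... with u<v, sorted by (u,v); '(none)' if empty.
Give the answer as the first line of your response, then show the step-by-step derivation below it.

0-2(w=1) 1-2(w=1)

step 1: add edge 0-2 (w=1); MST = {0-2(w=1)}
step 2: add edge 1-2 (w=1); MST = {0-2(w=1) 1-2(w=1)}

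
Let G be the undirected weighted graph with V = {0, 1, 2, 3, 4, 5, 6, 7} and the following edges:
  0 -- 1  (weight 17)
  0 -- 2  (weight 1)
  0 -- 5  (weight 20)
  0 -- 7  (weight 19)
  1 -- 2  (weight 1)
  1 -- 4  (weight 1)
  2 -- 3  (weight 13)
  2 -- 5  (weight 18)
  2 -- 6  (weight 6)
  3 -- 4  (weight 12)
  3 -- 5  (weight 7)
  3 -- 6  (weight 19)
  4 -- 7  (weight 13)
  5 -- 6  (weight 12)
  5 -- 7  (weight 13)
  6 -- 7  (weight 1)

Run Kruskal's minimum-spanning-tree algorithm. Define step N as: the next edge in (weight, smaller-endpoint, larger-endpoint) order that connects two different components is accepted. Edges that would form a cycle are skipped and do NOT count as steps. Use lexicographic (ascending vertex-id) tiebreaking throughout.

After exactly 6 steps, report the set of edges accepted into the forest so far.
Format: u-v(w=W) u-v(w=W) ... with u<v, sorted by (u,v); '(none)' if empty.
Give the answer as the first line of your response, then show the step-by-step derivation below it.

0-2(w=1) 1-2(w=1) 1-4(w=1) 2-6(w=6) 3-5(w=7) 6-7(w=1)

step 1: add edge 0-2 (w=1); MST = {0-2(w=1)}
step 2: add edge 1-2 (w=1); MST = {0-2(w=1) 1-2(w=1)}
step 3: add edge 1-4 (w=1); MST = {0-2(w=1) 1-2(w=1) 1-4(w=1)}
step 4: add edge 6-7 (w=1); MST = {0-2(w=1) 1-2(w=1) 1-4(w=1) 6-7(w=1)}
step 5: add edge 2-6 (w=6); MST = {0-2(w=1) 1-2(w=1) 1-4(w=1) 2-6(w=6) 6-7(w=1)}
step 6: add edge 3-5 (w=7); MST = {0-2(w=1) 1-2(w=1) 1-4(w=1) 2-6(w=6) 3-5(w=7) 6-7(w=1)}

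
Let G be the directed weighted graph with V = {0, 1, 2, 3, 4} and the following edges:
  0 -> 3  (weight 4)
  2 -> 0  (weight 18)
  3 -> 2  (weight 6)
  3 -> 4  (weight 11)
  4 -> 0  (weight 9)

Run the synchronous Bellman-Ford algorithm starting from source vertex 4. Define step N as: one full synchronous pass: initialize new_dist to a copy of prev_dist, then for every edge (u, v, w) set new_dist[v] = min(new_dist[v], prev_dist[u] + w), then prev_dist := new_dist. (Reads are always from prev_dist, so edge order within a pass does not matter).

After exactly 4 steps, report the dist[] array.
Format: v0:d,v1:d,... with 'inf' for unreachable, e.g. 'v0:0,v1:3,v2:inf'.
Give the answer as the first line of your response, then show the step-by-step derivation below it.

v0:9,v1:inf,v2:19,v3:13,v4:0

step 1: dist = v0:9,v1:inf,v2:inf,v3:inf,v4:0
step 2: dist = v0:9,v1:inf,v2:inf,v3:13,v4:0
step 3: dist = v0:9,v1:inf,v2:19,v3:13,v4:0
step 4: dist = v0:9,v1:inf,v2:19,v3:13,v4:0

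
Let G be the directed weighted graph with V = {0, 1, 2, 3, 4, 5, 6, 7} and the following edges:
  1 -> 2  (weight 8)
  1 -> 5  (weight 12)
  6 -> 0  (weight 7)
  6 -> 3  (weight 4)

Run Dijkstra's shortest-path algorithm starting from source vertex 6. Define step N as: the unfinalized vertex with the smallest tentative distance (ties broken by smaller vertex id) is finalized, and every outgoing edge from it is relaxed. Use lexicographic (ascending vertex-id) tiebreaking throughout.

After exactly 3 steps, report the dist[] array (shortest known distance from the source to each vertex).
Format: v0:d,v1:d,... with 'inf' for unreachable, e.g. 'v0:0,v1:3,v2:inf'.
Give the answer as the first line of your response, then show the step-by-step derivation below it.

v0:7,v1:inf,v2:inf,v3:4,v4:inf,v5:inf,v6:0,v7:inf

step 1: dist = v0:7,v1:inf,v2:inf,v3:4,v4:inf,v5:inf,v6:0,v7:inf
step 2: dist = v0:7,v1:inf,v2:inf,v3:4,v4:inf,v5:inf,v6:0,v7:inf
step 3: dist = v0:7,v1:inf,v2:inf,v3:4,v4:inf,v5:inf,v6:0,v7:inf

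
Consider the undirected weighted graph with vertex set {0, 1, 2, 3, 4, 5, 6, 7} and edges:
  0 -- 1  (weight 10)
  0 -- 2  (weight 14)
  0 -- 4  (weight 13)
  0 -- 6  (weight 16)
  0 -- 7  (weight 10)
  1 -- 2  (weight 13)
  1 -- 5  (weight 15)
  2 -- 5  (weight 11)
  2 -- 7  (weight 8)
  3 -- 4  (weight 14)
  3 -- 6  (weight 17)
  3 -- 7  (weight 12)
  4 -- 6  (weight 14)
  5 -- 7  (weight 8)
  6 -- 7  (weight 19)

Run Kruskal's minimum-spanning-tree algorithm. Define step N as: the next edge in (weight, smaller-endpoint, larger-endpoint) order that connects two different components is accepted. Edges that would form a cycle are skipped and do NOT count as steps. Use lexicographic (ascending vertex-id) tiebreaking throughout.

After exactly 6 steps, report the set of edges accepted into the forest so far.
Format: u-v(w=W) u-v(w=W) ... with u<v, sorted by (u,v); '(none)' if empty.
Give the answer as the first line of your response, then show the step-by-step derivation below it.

0-1(w=10) 0-4(w=13) 0-7(w=10) 2-7(w=8) 3-7(w=12) 5-7(w=8)

step 1: add edge 2-7 (w=8); MST = {2-7(w=8)}
step 2: add edge 5-7 (w=8); MST = {2-7(w=8) 5-7(w=8)}
step 3: add edge 0-1 (w=10); MST = {0-1(w=10) 2-7(w=8) 5-7(w=8)}
step 4: add edge 0-7 (w=10); MST = {0-1(w=10) 0-7(w=10) 2-7(w=8) 5-7(w=8)}
step 5: add edge 3-7 (w=12); MST = {0-1(w=10) 0-7(w=10) 2-7(w=8) 3-7(w=12) 5-7(w=8)}
step 6: add edge 0-4 (w=13); MST = {0-1(w=10) 0-4(w=13) 0-7(w=10) 2-7(w=8) 3-7(w=12) 5-7(w=8)}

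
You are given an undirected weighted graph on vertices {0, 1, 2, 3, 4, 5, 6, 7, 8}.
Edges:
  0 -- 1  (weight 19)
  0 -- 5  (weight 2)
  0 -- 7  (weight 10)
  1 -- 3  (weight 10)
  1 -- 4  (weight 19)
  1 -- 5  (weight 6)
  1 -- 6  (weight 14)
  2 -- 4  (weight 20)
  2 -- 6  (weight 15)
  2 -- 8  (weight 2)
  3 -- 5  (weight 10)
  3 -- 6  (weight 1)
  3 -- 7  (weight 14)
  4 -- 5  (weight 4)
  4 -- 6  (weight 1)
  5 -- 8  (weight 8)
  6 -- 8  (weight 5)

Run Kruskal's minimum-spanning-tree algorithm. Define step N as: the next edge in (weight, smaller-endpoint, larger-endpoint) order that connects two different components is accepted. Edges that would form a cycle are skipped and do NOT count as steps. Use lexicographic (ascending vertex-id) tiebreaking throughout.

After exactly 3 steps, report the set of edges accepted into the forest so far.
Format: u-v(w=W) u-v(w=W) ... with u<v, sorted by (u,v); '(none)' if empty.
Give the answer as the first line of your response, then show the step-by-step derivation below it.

0-5(w=2) 3-6(w=1) 4-6(w=1)

step 1: add edge 3-6 (w=1); MST = {3-6(w=1)}
step 2: add edge 4-6 (w=1); MST = {3-6(w=1) 4-6(w=1)}
step 3: add edge 0-5 (w=2); MST = {0-5(w=2) 3-6(w=1) 4-6(w=1)}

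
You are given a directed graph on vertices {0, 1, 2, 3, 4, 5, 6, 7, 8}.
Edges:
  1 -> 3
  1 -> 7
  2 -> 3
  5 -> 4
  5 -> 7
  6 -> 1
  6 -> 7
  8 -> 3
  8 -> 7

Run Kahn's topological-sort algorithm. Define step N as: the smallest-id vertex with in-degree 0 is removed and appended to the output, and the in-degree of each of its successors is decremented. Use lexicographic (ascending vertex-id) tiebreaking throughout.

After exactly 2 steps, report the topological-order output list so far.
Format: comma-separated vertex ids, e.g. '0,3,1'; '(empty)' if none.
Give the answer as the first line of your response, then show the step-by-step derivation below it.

0,2

step 1: output 0; order=[0]; indeg=(0,1,0,3,1,0,0,4,0)
step 2: output 2; order=[0,2]; indeg=(0,1,0,2,1,0,0,4,0)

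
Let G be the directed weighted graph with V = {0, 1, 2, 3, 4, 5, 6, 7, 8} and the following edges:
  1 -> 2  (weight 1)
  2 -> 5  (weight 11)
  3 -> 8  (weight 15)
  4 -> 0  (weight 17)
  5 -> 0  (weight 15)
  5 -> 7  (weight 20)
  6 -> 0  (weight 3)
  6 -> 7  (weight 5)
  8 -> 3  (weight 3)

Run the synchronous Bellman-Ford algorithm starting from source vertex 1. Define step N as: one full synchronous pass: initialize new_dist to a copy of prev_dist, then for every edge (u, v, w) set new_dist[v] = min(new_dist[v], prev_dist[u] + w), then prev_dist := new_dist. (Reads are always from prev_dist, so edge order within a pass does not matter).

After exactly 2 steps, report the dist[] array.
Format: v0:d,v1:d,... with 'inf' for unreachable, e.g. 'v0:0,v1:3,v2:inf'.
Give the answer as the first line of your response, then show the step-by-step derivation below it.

v0:inf,v1:0,v2:1,v3:inf,v4:inf,v5:12,v6:inf,v7:inf,v8:inf

step 1: dist = v0:inf,v1:0,v2:1,v3:inf,v4:inf,v5:inf,v6:inf,v7:inf,v8:inf
step 2: dist = v0:inf,v1:0,v2:1,v3:inf,v4:inf,v5:12,v6:inf,v7:inf,v8:inf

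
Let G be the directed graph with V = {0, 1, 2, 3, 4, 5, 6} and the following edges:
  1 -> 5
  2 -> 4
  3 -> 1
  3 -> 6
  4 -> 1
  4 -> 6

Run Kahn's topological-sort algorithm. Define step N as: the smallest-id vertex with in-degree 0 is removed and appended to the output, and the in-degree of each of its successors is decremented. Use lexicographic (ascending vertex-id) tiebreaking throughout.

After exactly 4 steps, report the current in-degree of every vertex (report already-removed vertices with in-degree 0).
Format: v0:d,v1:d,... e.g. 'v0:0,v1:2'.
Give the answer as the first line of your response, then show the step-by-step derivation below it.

v0:0,v1:0,v2:0,v3:0,v4:0,v5:1,v6:0

step 1: output 0; order=[0]; indeg=(0,2,0,0,1,1,2)
step 2: output 2; order=[0,2]; indeg=(0,2,0,0,0,1,2)
step 3: output 3; order=[0,2,3]; indeg=(0,1,0,0,0,1,1)
step 4: output 4; order=[0,2,3,4]; indeg=(0,0,0,0,0,1,0)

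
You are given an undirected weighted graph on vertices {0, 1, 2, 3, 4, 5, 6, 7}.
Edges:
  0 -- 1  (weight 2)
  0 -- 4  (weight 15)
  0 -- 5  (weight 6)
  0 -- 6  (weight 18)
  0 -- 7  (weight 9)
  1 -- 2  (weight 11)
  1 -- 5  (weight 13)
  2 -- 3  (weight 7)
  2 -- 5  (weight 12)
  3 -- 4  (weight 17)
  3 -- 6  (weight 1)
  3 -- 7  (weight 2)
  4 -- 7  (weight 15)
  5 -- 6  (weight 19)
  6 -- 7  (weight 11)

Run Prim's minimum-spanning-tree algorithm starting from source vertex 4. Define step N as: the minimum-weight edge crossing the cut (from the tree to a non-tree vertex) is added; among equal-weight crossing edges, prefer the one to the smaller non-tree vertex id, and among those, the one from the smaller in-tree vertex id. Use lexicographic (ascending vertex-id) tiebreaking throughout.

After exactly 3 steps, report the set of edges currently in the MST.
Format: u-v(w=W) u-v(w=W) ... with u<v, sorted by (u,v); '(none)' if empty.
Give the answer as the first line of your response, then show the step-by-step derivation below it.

0-1(w=2) 0-4(w=15) 0-5(w=6)

step 1: add edge 0-4 (w=15); MST = {0-4(w=15)}
step 2: add edge 0-1 (w=2); MST = {0-1(w=2) 0-4(w=15)}
step 3: add edge 0-5 (w=6); MST = {0-1(w=2) 0-4(w=15) 0-5(w=6)}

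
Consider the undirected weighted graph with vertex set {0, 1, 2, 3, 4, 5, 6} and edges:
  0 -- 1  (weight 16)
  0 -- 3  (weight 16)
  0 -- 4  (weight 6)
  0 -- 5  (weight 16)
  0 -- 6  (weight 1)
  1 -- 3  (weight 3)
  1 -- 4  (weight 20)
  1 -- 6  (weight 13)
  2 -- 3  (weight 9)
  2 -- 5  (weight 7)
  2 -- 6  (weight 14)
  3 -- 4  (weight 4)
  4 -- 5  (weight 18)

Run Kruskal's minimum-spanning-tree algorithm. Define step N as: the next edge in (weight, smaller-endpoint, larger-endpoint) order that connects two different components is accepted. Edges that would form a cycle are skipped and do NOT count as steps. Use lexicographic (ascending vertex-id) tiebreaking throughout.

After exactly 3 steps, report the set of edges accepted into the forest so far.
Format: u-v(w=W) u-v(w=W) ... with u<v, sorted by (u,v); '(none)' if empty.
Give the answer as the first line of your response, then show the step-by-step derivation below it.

0-6(w=1) 1-3(w=3) 3-4(w=4)

step 1: add edge 0-6 (w=1); MST = {0-6(w=1)}
step 2: add edge 1-3 (w=3); MST = {0-6(w=1) 1-3(w=3)}
step 3: add edge 3-4 (w=4); MST = {0-6(w=1) 1-3(w=3) 3-4(w=4)}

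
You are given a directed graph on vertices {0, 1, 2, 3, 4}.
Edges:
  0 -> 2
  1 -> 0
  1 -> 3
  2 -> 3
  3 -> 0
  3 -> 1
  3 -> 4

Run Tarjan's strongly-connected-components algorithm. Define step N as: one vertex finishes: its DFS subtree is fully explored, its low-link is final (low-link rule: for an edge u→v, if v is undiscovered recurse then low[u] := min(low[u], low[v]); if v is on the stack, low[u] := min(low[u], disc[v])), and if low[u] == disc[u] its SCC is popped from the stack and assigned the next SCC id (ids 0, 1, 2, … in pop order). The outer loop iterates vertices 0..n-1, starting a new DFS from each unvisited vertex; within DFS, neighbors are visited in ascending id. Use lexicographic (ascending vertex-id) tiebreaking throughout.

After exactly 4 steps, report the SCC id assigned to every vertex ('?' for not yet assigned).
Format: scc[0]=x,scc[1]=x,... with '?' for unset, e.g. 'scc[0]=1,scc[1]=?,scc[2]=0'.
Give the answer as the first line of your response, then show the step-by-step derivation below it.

scc[0]=?,scc[1]=?,scc[2]=?,scc[3]=?,scc[4]=0

step 1: low=(low[0]=0,low[1]=0,low[2]=1,low[3]=0,low[4]=?); scc=(scc[0]=?,scc[1]=?,scc[2]=?,scc[3]=?,scc[4]=?)
step 2: low=(low[0]=0,low[1]=0,low[2]=1,low[3]=0,low[4]=4); scc=(scc[0]=?,scc[1]=?,scc[2]=?,scc[3]=?,scc[4]=0)
step 3: low=(low[0]=0,low[1]=0,low[2]=1,low[3]=0,low[4]=4); scc=(scc[0]=?,scc[1]=?,scc[2]=?,scc[3]=?,scc[4]=0)
step 4: low=(low[0]=0,low[1]=0,low[2]=0,low[3]=0,low[4]=4); scc=(scc[0]=?,scc[1]=?,scc[2]=?,scc[3]=?,scc[4]=0)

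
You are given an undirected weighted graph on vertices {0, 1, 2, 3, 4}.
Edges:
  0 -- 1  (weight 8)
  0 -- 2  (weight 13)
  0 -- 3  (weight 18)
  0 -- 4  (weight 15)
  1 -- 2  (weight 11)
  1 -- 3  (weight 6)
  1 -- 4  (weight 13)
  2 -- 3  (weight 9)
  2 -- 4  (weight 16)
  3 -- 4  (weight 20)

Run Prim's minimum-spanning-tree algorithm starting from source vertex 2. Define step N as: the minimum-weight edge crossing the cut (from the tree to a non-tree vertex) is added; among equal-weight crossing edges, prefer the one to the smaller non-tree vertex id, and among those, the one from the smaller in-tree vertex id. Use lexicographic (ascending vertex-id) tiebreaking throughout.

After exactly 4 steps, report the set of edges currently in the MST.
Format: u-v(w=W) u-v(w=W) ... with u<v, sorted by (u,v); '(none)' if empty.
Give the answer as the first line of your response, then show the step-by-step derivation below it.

0-1(w=8) 1-3(w=6) 1-4(w=13) 2-3(w=9)

step 1: add edge 2-3 (w=9); MST = {2-3(w=9)}
step 2: add edge 1-3 (w=6); MST = {1-3(w=6) 2-3(w=9)}
step 3: add edge 0-1 (w=8); MST = {0-1(w=8) 1-3(w=6) 2-3(w=9)}
step 4: add edge 1-4 (w=13); MST = {0-1(w=8) 1-3(w=6) 1-4(w=13) 2-3(w=9)}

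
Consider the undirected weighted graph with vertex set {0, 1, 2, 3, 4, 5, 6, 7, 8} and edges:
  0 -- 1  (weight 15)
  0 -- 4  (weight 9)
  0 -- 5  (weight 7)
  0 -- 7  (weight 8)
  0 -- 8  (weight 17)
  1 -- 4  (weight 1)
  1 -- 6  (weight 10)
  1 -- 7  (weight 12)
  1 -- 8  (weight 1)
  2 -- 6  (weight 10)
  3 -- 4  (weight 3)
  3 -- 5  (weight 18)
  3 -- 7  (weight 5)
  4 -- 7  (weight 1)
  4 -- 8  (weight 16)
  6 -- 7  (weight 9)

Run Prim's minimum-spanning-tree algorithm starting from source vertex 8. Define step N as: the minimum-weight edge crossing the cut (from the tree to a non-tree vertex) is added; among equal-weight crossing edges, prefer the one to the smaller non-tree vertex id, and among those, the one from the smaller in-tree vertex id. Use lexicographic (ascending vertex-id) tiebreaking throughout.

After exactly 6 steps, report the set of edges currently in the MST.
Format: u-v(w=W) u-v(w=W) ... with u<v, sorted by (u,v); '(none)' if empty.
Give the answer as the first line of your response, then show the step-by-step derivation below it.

0-5(w=7) 0-7(w=8) 1-4(w=1) 1-8(w=1) 3-4(w=3) 4-7(w=1)

step 1: add edge 1-8 (w=1); MST = {1-8(w=1)}
step 2: add edge 1-4 (w=1); MST = {1-4(w=1) 1-8(w=1)}
step 3: add edge 4-7 (w=1); MST = {1-4(w=1) 1-8(w=1) 4-7(w=1)}
step 4: add edge 3-4 (w=3); MST = {1-4(w=1) 1-8(w=1) 3-4(w=3) 4-7(w=1)}
step 5: add edge 0-7 (w=8); MST = {0-7(w=8) 1-4(w=1) 1-8(w=1) 3-4(w=3) 4-7(w=1)}
step 6: add edge 0-5 (w=7); MST = {0-5(w=7) 0-7(w=8) 1-4(w=1) 1-8(w=1) 3-4(w=3) 4-7(w=1)}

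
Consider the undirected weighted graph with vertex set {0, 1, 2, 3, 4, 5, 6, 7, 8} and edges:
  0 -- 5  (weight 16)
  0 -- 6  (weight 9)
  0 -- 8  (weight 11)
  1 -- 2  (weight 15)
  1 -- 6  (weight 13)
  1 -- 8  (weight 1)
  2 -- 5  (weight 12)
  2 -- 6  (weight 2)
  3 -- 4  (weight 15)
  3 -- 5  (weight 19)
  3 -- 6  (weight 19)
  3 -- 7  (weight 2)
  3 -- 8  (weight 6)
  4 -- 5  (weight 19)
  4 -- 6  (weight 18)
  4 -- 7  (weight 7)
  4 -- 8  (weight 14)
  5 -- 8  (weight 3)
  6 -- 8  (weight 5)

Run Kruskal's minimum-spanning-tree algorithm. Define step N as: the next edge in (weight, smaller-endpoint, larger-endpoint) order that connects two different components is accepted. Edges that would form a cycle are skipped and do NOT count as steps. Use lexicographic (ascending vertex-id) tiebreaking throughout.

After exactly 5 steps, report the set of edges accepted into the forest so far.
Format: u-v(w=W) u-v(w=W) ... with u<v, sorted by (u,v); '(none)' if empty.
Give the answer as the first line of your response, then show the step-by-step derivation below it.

1-8(w=1) 2-6(w=2) 3-7(w=2) 5-8(w=3) 6-8(w=5)

step 1: add edge 1-8 (w=1); MST = {1-8(w=1)}
step 2: add edge 2-6 (w=2); MST = {1-8(w=1) 2-6(w=2)}
step 3: add edge 3-7 (w=2); MST = {1-8(w=1) 2-6(w=2) 3-7(w=2)}
step 4: add edge 5-8 (w=3); MST = {1-8(w=1) 2-6(w=2) 3-7(w=2) 5-8(w=3)}
step 5: add edge 6-8 (w=5); MST = {1-8(w=1) 2-6(w=2) 3-7(w=2) 5-8(w=3) 6-8(w=5)}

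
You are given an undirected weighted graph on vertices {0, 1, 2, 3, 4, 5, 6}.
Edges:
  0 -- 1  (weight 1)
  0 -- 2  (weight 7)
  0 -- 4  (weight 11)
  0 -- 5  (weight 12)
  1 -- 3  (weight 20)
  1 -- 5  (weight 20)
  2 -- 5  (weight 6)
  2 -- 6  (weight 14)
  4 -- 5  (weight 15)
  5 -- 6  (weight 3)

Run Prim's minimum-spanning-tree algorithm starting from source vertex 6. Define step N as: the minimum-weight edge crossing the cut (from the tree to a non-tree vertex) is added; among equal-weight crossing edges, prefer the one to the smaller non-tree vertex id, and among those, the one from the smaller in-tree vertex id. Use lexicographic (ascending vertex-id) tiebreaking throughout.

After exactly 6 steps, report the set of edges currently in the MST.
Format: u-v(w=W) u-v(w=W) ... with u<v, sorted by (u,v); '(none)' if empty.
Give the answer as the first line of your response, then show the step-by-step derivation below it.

0-1(w=1) 0-2(w=7) 0-4(w=11) 1-3(w=20) 2-5(w=6) 5-6(w=3)

step 1: add edge 5-6 (w=3); MST = {5-6(w=3)}
step 2: add edge 2-5 (w=6); MST = {2-5(w=6) 5-6(w=3)}
step 3: add edge 0-2 (w=7); MST = {0-2(w=7) 2-5(w=6) 5-6(w=3)}
step 4: add edge 0-1 (w=1); MST = {0-1(w=1) 0-2(w=7) 2-5(w=6) 5-6(w=3)}
step 5: add edge 0-4 (w=11); MST = {0-1(w=1) 0-2(w=7) 0-4(w=11) 2-5(w=6) 5-6(w=3)}
step 6: add edge 1-3 (w=20); MST = {0-1(w=1) 0-2(w=7) 0-4(w=11) 1-3(w=20) 2-5(w=6) 5-6(w=3)}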